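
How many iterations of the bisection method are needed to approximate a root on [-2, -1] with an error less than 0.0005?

We need (b-a)/2^n ≤ 0.0005
(-1 - (-2))/2^n ≤ 0.0005
1/2^n ≤ 0.0005
2^n ≥ 2000
n ≥ log₂(2000) = 10.97
n ≥ 11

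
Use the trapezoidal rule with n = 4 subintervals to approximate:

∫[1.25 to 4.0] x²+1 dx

f(x) = x²+1
a = 1.25, b = 4.0, n = 4
h = (b - a)/n = 0.687500

Trapezoidal rule: (h/2)[f(x₀) + 2f(x₁) + 2f(x₂) + ... + f(xₙ)]

x_0 = 1.2500, f(x_0) = 2.562500, coefficient = 1
x_1 = 1.9375, f(x_1) = 4.753906, coefficient = 2
x_2 = 2.6250, f(x_2) = 7.890625, coefficient = 2
x_3 = 3.3125, f(x_3) = 11.972656, coefficient = 2
x_4 = 4.0000, f(x_4) = 17.000000, coefficient = 1

I ≈ (0.687500/2) × 68.796875 = 23.648926
Exact value: 23.432292
Error: 0.216634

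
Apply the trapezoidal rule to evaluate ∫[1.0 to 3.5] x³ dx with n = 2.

f(x) = x³
a = 1.0, b = 3.5, n = 2
h = (b - a)/n = 1.250000

Trapezoidal rule: (h/2)[f(x₀) + 2f(x₁) + 2f(x₂) + ... + f(xₙ)]

x_0 = 1.0000, f(x_0) = 1.000000, coefficient = 1
x_1 = 2.2500, f(x_1) = 11.390625, coefficient = 2
x_2 = 3.5000, f(x_2) = 42.875000, coefficient = 1

I ≈ (1.250000/2) × 66.656250 = 41.660156
Exact value: 37.265625
Error: 4.394531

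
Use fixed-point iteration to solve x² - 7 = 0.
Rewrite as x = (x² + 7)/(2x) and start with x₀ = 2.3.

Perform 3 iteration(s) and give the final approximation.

Equation: x² - 7 = 0
Fixed-point form: x = (x² + 7)/(2x)
x₀ = 2.3

x_1 = g(2.300000) = 2.671739
x_2 = g(2.671739) = 2.645878
x_3 = g(2.645878) = 2.645751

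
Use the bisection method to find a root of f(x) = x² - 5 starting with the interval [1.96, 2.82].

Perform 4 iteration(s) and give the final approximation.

f(x) = x² - 5
Initial interval: [1.96, 2.82]

Iteration 1:
  c_1 = (1.960000 + 2.820000)/2 = 2.390000
  f(c_1) = f(2.390000) = 0.712100
  f(a) × f(c) < 0, new interval: [1.960000, 2.390000]
Iteration 2:
  c_2 = (1.960000 + 2.390000)/2 = 2.175000
  f(c_2) = f(2.175000) = -0.269375
  f(a) × f(c) ≥ 0, new interval: [2.175000, 2.390000]
Iteration 3:
  c_3 = (2.175000 + 2.390000)/2 = 2.282500
  f(c_3) = f(2.282500) = 0.209806
  f(a) × f(c) < 0, new interval: [2.175000, 2.282500]
Iteration 4:
  c_4 = (2.175000 + 2.282500)/2 = 2.228750
  f(c_4) = f(2.228750) = -0.032673
  f(a) × f(c) ≥ 0, new interval: [2.228750, 2.282500]

After 4 iteration(s), the approximation is c_4 = 2.228750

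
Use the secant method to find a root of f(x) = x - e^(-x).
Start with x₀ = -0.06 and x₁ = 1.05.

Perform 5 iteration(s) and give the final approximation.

f(x) = x - e^(-x)
x₀ = -0.06, x₁ = 1.05

Secant formula: x_{n+1} = x_n - f(x_n)(x_n - x_{n-1})/(f(x_n) - f(x_{n-1}))

Iteration 1:
  f(-0.060000) = -1.121837
  f(1.050000) = 0.700062
  x_2 = 1.050000 - 0.700062×(1.050000 - (-0.060000))/(0.700062 - (-1.121837))
       = 0.623484
Iteration 2:
  f(1.050000) = 0.700062
  f(0.623484) = 0.087410
  x_3 = 0.623484 - 0.087410×(0.623484 - 1.050000)/(0.087410 - 0.700062)
       = 0.562631
Iteration 3:
  f(0.623484) = 0.087410
  f(0.562631) = -0.007078
  x_4 = 0.562631 - (-0.007078)×(0.562631 - 0.623484)/(-0.007078 - 0.087410)
       = 0.567189
Iteration 4:
  f(0.562631) = -0.007078
  f(0.567189) = 0.000072
  x_5 = 0.567189 - 0.000072×(0.567189 - 0.562631)/(0.000072 - (-0.007078))
       = 0.567143
Iteration 5:
  f(0.567189) = 0.000072
  f(0.567143) = 0.000000
  x_6 = 0.567143 - 0.000000×(0.567143 - 0.567189)/(0.000000 - 0.000072)
       = 0.567143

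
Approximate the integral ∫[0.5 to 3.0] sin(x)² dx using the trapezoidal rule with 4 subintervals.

f(x) = sin(x)²
a = 0.5, b = 3.0, n = 4
h = (b - a)/n = 0.625000

Trapezoidal rule: (h/2)[f(x₀) + 2f(x₁) + 2f(x₂) + ... + f(xₙ)]

x_0 = 0.5000, f(x_0) = 0.229849, coefficient = 1
x_1 = 1.1250, f(x_1) = 0.814087, coefficient = 2
x_2 = 1.7500, f(x_2) = 0.968228, coefficient = 2
x_3 = 2.3750, f(x_3) = 0.481199, coefficient = 2
x_4 = 3.0000, f(x_4) = 0.019915, coefficient = 1

I ≈ (0.625000/2) × 4.776792 = 1.492747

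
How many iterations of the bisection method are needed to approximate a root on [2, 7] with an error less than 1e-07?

We need (b-a)/2^n ≤ 1e-07
(7 - 2)/2^n ≤ 1e-07
5/2^n ≤ 1e-07
2^n ≥ 50000000
n ≥ log₂(50000000) = 25.58
n ≥ 26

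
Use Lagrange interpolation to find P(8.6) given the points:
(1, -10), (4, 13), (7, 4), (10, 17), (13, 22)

Lagrange interpolation formula:
P(x) = Σ yᵢ × Lᵢ(x)
where Lᵢ(x) = Π_{j≠i} (x - xⱼ)/(xᵢ - xⱼ)

L_0(8.6) = (8.6 - 4)/(1 - 4) × (8.6 - 7)/(1 - 7) × (8.6 - 10)/(1 - 10) × (8.6 - 13)/(1 - 13) = 0.023322
L_1(8.6) = (8.6 - 1)/(4 - 1) × (8.6 - 7)/(4 - 7) × (8.6 - 10)/(4 - 10) × (8.6 - 13)/(4 - 13) = -0.154127
L_2(8.6) = (8.6 - 1)/(7 - 1) × (8.6 - 4)/(7 - 4) × (8.6 - 10)/(7 - 10) × (8.6 - 13)/(7 - 13) = 0.664672
L_3(8.6) = (8.6 - 1)/(10 - 1) × (8.6 - 4)/(10 - 4) × (8.6 - 7)/(10 - 7) × (8.6 - 13)/(10 - 13) = 0.506416
L_4(8.6) = (8.6 - 1)/(13 - 1) × (8.6 - 4)/(13 - 4) × (8.6 - 7)/(13 - 7) × (8.6 - 10)/(13 - 10) = -0.040283

P(8.6) = (-10)×L_0(8.6) + 13×L_1(8.6) + 4×L_2(8.6) + 17×L_3(8.6) + 22×L_4(8.6)
P(8.6) = 8.144672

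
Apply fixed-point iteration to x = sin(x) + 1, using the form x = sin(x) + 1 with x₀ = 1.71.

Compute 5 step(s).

Equation: x = sin(x) + 1
Fixed-point form: x = sin(x) + 1
x₀ = 1.71

x_1 = g(1.710000) = 1.990327
x_2 = g(1.990327) = 1.913280
x_3 = g(1.913280) = 1.941923
x_4 = g(1.941923) = 1.931919
x_5 = g(1.931919) = 1.935501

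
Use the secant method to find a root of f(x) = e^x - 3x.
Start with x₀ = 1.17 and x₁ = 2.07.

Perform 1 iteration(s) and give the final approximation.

f(x) = e^x - 3x
x₀ = 1.17, x₁ = 2.07

Secant formula: x_{n+1} = x_n - f(x_n)(x_n - x_{n-1})/(f(x_n) - f(x_{n-1}))

Iteration 1:
  f(1.170000) = -0.288007
  f(2.070000) = 1.714823
  x_2 = 2.070000 - 1.714823×(2.070000 - 1.170000)/(1.714823 - (-0.288007))
       = 1.299420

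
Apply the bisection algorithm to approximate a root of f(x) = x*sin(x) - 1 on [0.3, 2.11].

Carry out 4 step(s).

f(x) = x*sin(x) - 1
Initial interval: [0.3, 2.11]

Iteration 1:
  c_1 = (0.300000 + 2.110000)/2 = 1.205000
  f(c_1) = f(1.205000) = 0.125276
  f(a) × f(c) < 0, new interval: [0.300000, 1.205000]
Iteration 2:
  c_2 = (0.300000 + 1.205000)/2 = 0.752500
  f(c_2) = f(0.752500) = -0.485692
  f(a) × f(c) ≥ 0, new interval: [0.752500, 1.205000]
Iteration 3:
  c_3 = (0.752500 + 1.205000)/2 = 0.978750
  f(c_3) = f(0.978750) = -0.187833
  f(a) × f(c) ≥ 0, new interval: [0.978750, 1.205000]
Iteration 4:
  c_4 = (0.978750 + 1.205000)/2 = 1.091875
  f(c_4) = f(1.091875) = -0.030969
  f(a) × f(c) ≥ 0, new interval: [1.091875, 1.205000]

After 4 iteration(s), the approximation is c_4 = 1.091875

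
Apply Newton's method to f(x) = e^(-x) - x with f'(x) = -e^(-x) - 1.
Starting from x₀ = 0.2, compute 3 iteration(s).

f(x) = e^(-x) - x
f'(x) = -e^(-x) - 1
x₀ = 0.2

Newton-Raphson formula: x_{n+1} = x_n - f(x_n)/f'(x_n)

Iteration 1:
  f(0.200000) = 0.618731
  f'(0.200000) = -1.818731
  x_1 = 0.200000 - 0.618731/(-1.818731) = 0.540199
Iteration 2:
  f(0.540199) = 0.042433
  f'(0.540199) = -1.582632
  x_2 = 0.540199 - 0.042433/(-1.582632) = 0.567011
Iteration 3:
  f(0.567011) = 0.000208
  f'(0.567011) = -1.567218
  x_3 = 0.567011 - 0.000208/(-1.567218) = 0.567143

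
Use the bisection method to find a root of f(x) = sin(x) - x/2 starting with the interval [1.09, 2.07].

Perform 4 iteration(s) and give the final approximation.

f(x) = sin(x) - x/2
Initial interval: [1.09, 2.07]

Iteration 1:
  c_1 = (1.090000 + 2.070000)/2 = 1.580000
  f(c_1) = f(1.580000) = 0.209958
  f(a) × f(c) ≥ 0, new interval: [1.580000, 2.070000]
Iteration 2:
  c_2 = (1.580000 + 2.070000)/2 = 1.825000
  f(c_2) = f(1.825000) = 0.055364
  f(a) × f(c) ≥ 0, new interval: [1.825000, 2.070000]
Iteration 3:
  c_3 = (1.825000 + 2.070000)/2 = 1.947500
  f(c_3) = f(1.947500) = -0.043868
  f(a) × f(c) < 0, new interval: [1.825000, 1.947500]
Iteration 4:
  c_4 = (1.825000 + 1.947500)/2 = 1.886250
  f(c_4) = f(1.886250) = 0.007531
  f(a) × f(c) ≥ 0, new interval: [1.886250, 1.947500]

After 4 iteration(s), the approximation is c_4 = 1.886250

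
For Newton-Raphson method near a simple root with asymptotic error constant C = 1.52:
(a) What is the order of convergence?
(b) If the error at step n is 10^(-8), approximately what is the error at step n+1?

(a) Newton-Raphson has quadratic (order 2) convergence near simple roots.
    This means |e_{n+1}| ≈ C|e_n|².

(b) With |e_n| = 10^(-8) and C = 1.52:
    |e_{n+1}| ≈ 1.52 × (10^(-8))² = 1.52 × 10^(-16)

(a) 2 (quadratic); (b) |e_{n+1}| ≈ 1.520e-16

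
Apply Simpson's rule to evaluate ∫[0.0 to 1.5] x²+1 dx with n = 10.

f(x) = x²+1
a = 0.0, b = 1.5, n = 10
h = (b - a)/n = 0.150000

Simpson's rule: (h/3)[f(x₀) + 4f(x₁) + 2f(x₂) + ... + f(xₙ)]

x_0 = 0.0000, f(x_0) = 1.000000, coefficient = 1
x_1 = 0.1500, f(x_1) = 1.022500, coefficient = 4
x_2 = 0.3000, f(x_2) = 1.090000, coefficient = 2
x_3 = 0.4500, f(x_3) = 1.202500, coefficient = 4
x_4 = 0.6000, f(x_4) = 1.360000, coefficient = 2
x_5 = 0.7500, f(x_5) = 1.562500, coefficient = 4
x_6 = 0.9000, f(x_6) = 1.810000, coefficient = 2
x_7 = 1.0500, f(x_7) = 2.102500, coefficient = 4
x_8 = 1.2000, f(x_8) = 2.440000, coefficient = 2
x_9 = 1.3500, f(x_9) = 2.822500, coefficient = 4
x_10 = 1.5000, f(x_10) = 3.250000, coefficient = 1

I ≈ (0.150000/3) × 52.500000 = 2.625000
Exact value: 2.625000
Error: 0.000000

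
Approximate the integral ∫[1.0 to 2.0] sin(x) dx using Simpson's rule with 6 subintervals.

f(x) = sin(x)
a = 1.0, b = 2.0, n = 6
h = (b - a)/n = 0.166667

Simpson's rule: (h/3)[f(x₀) + 4f(x₁) + 2f(x₂) + ... + f(xₙ)]

x_0 = 1.0000, f(x_0) = 0.841471, coefficient = 1
x_1 = 1.1667, f(x_1) = 0.919445, coefficient = 4
x_2 = 1.3333, f(x_2) = 0.971938, coefficient = 2
x_3 = 1.5000, f(x_3) = 0.997495, coefficient = 4
x_4 = 1.6667, f(x_4) = 0.995408, coefficient = 2
x_5 = 1.8333, f(x_5) = 0.965735, coefficient = 4
x_6 = 2.0000, f(x_6) = 0.909297, coefficient = 1

I ≈ (0.166667/3) × 17.216159 = 0.956453
Exact value: 0.956449
Error: 0.000004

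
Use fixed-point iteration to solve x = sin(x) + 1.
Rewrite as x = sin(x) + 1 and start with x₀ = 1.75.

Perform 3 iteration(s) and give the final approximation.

Equation: x = sin(x) + 1
Fixed-point form: x = sin(x) + 1
x₀ = 1.75

x_1 = g(1.750000) = 1.983986
x_2 = g(1.983986) = 1.915845
x_3 = g(1.915845) = 1.941059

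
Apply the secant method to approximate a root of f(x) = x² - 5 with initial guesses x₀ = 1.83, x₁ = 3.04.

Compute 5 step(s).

f(x) = x² - 5
x₀ = 1.83, x₁ = 3.04

Secant formula: x_{n+1} = x_n - f(x_n)(x_n - x_{n-1})/(f(x_n) - f(x_{n-1}))

Iteration 1:
  f(1.830000) = -1.651100
  f(3.040000) = 4.241600
  x_2 = 3.040000 - 4.241600×(3.040000 - 1.830000)/(4.241600 - (-1.651100))
       = 2.169035
Iteration 2:
  f(3.040000) = 4.241600
  f(2.169035) = -0.295288
  x_3 = 2.169035 - (-0.295288)×(2.169035 - 3.040000)/(-0.295288 - 4.241600)
       = 2.225722
Iteration 3:
  f(2.169035) = -0.295288
  f(2.225722) = -0.046159
  x_4 = 2.225722 - (-0.046159)×(2.225722 - 2.169035)/(-0.046159 - (-0.295288))
       = 2.236226
Iteration 4:
  f(2.225722) = -0.046159
  f(2.236226) = 0.000706
  x_5 = 2.236226 - 0.000706×(2.236226 - 2.225722)/(0.000706 - (-0.046159))
       = 2.236068
Iteration 5:
  f(2.236226) = 0.000706
  f(2.236068) = -0.000002
  x_6 = 2.236068 - (-0.000002)×(2.236068 - 2.236226)/(-0.000002 - 0.000706)
       = 2.236068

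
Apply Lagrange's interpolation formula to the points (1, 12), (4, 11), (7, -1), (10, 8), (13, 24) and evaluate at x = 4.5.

Lagrange interpolation formula:
P(x) = Σ yᵢ × Lᵢ(x)
where Lᵢ(x) = Π_{j≠i} (x - xⱼ)/(xᵢ - xⱼ)

L_0(4.5) = (4.5 - 4)/(1 - 4) × (4.5 - 7)/(1 - 7) × (4.5 - 10)/(1 - 10) × (4.5 - 13)/(1 - 13) = -0.030060
L_1(4.5) = (4.5 - 1)/(4 - 1) × (4.5 - 7)/(4 - 7) × (4.5 - 10)/(4 - 10) × (4.5 - 13)/(4 - 13) = 0.841692
L_2(4.5) = (4.5 - 1)/(7 - 1) × (4.5 - 4)/(7 - 4) × (4.5 - 10)/(7 - 10) × (4.5 - 13)/(7 - 13) = 0.252508
L_3(4.5) = (4.5 - 1)/(10 - 1) × (4.5 - 4)/(10 - 4) × (4.5 - 7)/(10 - 7) × (4.5 - 13)/(10 - 13) = -0.076517
L_4(4.5) = (4.5 - 1)/(13 - 1) × (4.5 - 4)/(13 - 4) × (4.5 - 7)/(13 - 7) × (4.5 - 10)/(13 - 10) = 0.012378

P(4.5) = 12×L_0(4.5) + 11×L_1(4.5) + (-1)×L_2(4.5) + 8×L_3(4.5) + 24×L_4(4.5)
P(4.5) = 8.330311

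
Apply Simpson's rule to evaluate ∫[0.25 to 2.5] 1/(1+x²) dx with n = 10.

f(x) = 1/(1+x²)
a = 0.25, b = 2.5, n = 10
h = (b - a)/n = 0.225000

Simpson's rule: (h/3)[f(x₀) + 4f(x₁) + 2f(x₂) + ... + f(xₙ)]

x_0 = 0.2500, f(x_0) = 0.941176, coefficient = 1
x_1 = 0.4750, f(x_1) = 0.815910, coefficient = 4
x_2 = 0.7000, f(x_2) = 0.671141, coefficient = 2
x_3 = 0.9250, f(x_3) = 0.538902, coefficient = 4
x_4 = 1.1500, f(x_4) = 0.430571, coefficient = 2
x_5 = 1.3750, f(x_5) = 0.345946, coefficient = 4
x_6 = 1.6000, f(x_6) = 0.280899, coefficient = 2
x_7 = 1.8250, f(x_7) = 0.230914, coefficient = 4
x_8 = 2.0500, f(x_8) = 0.192215, coefficient = 2
x_9 = 2.2750, f(x_9) = 0.161927, coefficient = 4
x_10 = 2.5000, f(x_10) = 0.137931, coefficient = 1

I ≈ (0.225000/3) × 12.603153 = 0.945237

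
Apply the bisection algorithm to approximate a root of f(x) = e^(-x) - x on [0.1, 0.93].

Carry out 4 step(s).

f(x) = e^(-x) - x
Initial interval: [0.1, 0.93]

Iteration 1:
  c_1 = (0.100000 + 0.930000)/2 = 0.515000
  f(c_1) = f(0.515000) = 0.082501
  f(a) × f(c) ≥ 0, new interval: [0.515000, 0.930000]
Iteration 2:
  c_2 = (0.515000 + 0.930000)/2 = 0.722500
  f(c_2) = f(0.722500) = -0.236963
  f(a) × f(c) < 0, new interval: [0.515000, 0.722500]
Iteration 3:
  c_3 = (0.515000 + 0.722500)/2 = 0.618750
  f(c_3) = f(0.618750) = -0.080133
  f(a) × f(c) < 0, new interval: [0.515000, 0.618750]
Iteration 4:
  c_4 = (0.515000 + 0.618750)/2 = 0.566875
  f(c_4) = f(0.566875) = 0.000420
  f(a) × f(c) ≥ 0, new interval: [0.566875, 0.618750]

After 4 iteration(s), the approximation is c_4 = 0.566875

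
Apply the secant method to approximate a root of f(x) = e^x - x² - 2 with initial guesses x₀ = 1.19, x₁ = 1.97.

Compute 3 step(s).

f(x) = e^x - x² - 2
x₀ = 1.19, x₁ = 1.97

Secant formula: x_{n+1} = x_n - f(x_n)(x_n - x_{n-1})/(f(x_n) - f(x_{n-1}))

Iteration 1:
  f(1.190000) = -0.129019
  f(1.970000) = 1.289776
  x_2 = 1.970000 - 1.289776×(1.970000 - 1.190000)/(1.289776 - (-0.129019))
       = 1.260930
Iteration 2:
  f(1.970000) = 1.289776
  f(1.260930) = -0.061243
  x_3 = 1.260930 - (-0.061243)×(1.260930 - 1.970000)/(-0.061243 - 1.289776)
       = 1.293073
Iteration 3:
  f(1.260930) = -0.061243
  f(1.293073) = -0.028071
  x_4 = 1.293073 - (-0.028071)×(1.293073 - 1.260930)/(-0.028071 - (-0.061243))
       = 1.320273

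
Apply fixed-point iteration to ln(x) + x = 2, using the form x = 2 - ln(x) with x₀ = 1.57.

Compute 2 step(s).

Equation: ln(x) + x = 2
Fixed-point form: x = 2 - ln(x)
x₀ = 1.57

x_1 = g(1.570000) = 1.548924
x_2 = g(1.548924) = 1.562439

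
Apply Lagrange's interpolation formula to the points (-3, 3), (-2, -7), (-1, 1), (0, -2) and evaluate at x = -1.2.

Lagrange interpolation formula:
P(x) = Σ yᵢ × Lᵢ(x)
where Lᵢ(x) = Π_{j≠i} (x - xⱼ)/(xᵢ - xⱼ)

L_0(-1.2) = (-1.2 - (-2))/(-3 - (-2)) × (-1.2 - (-1))/(-3 - (-1)) × (-1.2 - 0)/(-3 - 0) = -0.032000
L_1(-1.2) = (-1.2 - (-3))/(-2 - (-3)) × (-1.2 - (-1))/(-2 - (-1)) × (-1.2 - 0)/(-2 - 0) = 0.216000
L_2(-1.2) = (-1.2 - (-3))/(-1 - (-3)) × (-1.2 - (-2))/(-1 - (-2)) × (-1.2 - 0)/(-1 - 0) = 0.864000
L_3(-1.2) = (-1.2 - (-3))/(0 - (-3)) × (-1.2 - (-2))/(0 - (-2)) × (-1.2 - (-1))/(0 - (-1)) = -0.048000

P(-1.2) = 3×L_0(-1.2) + (-7)×L_1(-1.2) + 1×L_2(-1.2) + (-2)×L_3(-1.2)
P(-1.2) = -0.648000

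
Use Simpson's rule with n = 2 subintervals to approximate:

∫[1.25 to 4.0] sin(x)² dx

f(x) = sin(x)²
a = 1.25, b = 4.0, n = 2
h = (b - a)/n = 1.375000

Simpson's rule: (h/3)[f(x₀) + 4f(x₁) + 2f(x₂) + ... + f(xₙ)]

x_0 = 1.2500, f(x_0) = 0.900572, coefficient = 1
x_1 = 2.6250, f(x_1) = 0.243957, coefficient = 4
x_2 = 4.0000, f(x_2) = 0.572750, coefficient = 1

I ≈ (1.375000/3) × 2.449151 = 1.122527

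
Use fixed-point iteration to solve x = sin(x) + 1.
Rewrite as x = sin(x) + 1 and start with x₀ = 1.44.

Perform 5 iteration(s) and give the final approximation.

Equation: x = sin(x) + 1
Fixed-point form: x = sin(x) + 1
x₀ = 1.44

x_1 = g(1.440000) = 1.991458
x_2 = g(1.991458) = 1.912819
x_3 = g(1.912819) = 1.942078
x_4 = g(1.942078) = 1.931863
x_5 = g(1.931863) = 1.935521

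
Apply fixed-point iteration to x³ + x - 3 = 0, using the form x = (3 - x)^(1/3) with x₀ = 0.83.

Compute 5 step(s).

Equation: x³ + x - 3 = 0
Fixed-point form: x = (3 - x)^(1/3)
x₀ = 0.83

x_1 = g(0.830000) = 1.294653
x_2 = g(1.294653) = 1.194733
x_3 = g(1.194733) = 1.217626
x_4 = g(1.217626) = 1.212457
x_5 = g(1.212457) = 1.213628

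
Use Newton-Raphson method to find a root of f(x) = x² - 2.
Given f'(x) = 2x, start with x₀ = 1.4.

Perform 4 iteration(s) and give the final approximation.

f(x) = x² - 2
f'(x) = 2x
x₀ = 1.4

Newton-Raphson formula: x_{n+1} = x_n - f(x_n)/f'(x_n)

Iteration 1:
  f(1.400000) = -0.040000
  f'(1.400000) = 2.800000
  x_1 = 1.400000 - (-0.040000)/2.800000 = 1.414286
Iteration 2:
  f(1.414286) = 0.000204
  f'(1.414286) = 2.828571
  x_2 = 1.414286 - 0.000204/2.828571 = 1.414214
Iteration 3:
  f(1.414214) = 0.000000
  f'(1.414214) = 2.828427
  x_3 = 1.414214 - 0.000000/2.828427 = 1.414214
Iteration 4:
  f(1.414214) = 0.000000
  f'(1.414214) = 2.828427
  x_4 = 1.414214 - 0.000000/2.828427 = 1.414214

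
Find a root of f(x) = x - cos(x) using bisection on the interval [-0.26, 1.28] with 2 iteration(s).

f(x) = x - cos(x)
Initial interval: [-0.26, 1.28]

Iteration 1:
  c_1 = (-0.260000 + 1.280000)/2 = 0.510000
  f(c_1) = f(0.510000) = -0.362745
  f(a) × f(c) ≥ 0, new interval: [0.510000, 1.280000]
Iteration 2:
  c_2 = (0.510000 + 1.280000)/2 = 0.895000
  f(c_2) = f(0.895000) = 0.269481
  f(a) × f(c) < 0, new interval: [0.510000, 0.895000]

After 2 iteration(s), the approximation is c_2 = 0.895000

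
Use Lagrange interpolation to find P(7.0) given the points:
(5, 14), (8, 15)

Lagrange interpolation formula:
P(x) = Σ yᵢ × Lᵢ(x)
where Lᵢ(x) = Π_{j≠i} (x - xⱼ)/(xᵢ - xⱼ)

L_0(7.0) = (7.0 - 8)/(5 - 8) = 0.333333
L_1(7.0) = (7.0 - 5)/(8 - 5) = 0.666667

P(7.0) = 14×L_0(7.0) + 15×L_1(7.0)
P(7.0) = 14.666667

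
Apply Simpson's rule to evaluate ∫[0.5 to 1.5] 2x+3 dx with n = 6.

f(x) = 2x+3
a = 0.5, b = 1.5, n = 6
h = (b - a)/n = 0.166667

Simpson's rule: (h/3)[f(x₀) + 4f(x₁) + 2f(x₂) + ... + f(xₙ)]

x_0 = 0.5000, f(x_0) = 4.000000, coefficient = 1
x_1 = 0.6667, f(x_1) = 4.333333, coefficient = 4
x_2 = 0.8333, f(x_2) = 4.666667, coefficient = 2
x_3 = 1.0000, f(x_3) = 5.000000, coefficient = 4
x_4 = 1.1667, f(x_4) = 5.333333, coefficient = 2
x_5 = 1.3333, f(x_5) = 5.666667, coefficient = 4
x_6 = 1.5000, f(x_6) = 6.000000, coefficient = 1

I ≈ (0.166667/3) × 90.000000 = 5.000000
Exact value: 5.000000
Error: 0.000000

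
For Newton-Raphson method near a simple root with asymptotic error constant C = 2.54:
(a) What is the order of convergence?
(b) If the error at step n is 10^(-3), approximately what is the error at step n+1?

(a) Newton-Raphson has quadratic (order 2) convergence near simple roots.
    This means |e_{n+1}| ≈ C|e_n|².

(b) With |e_n| = 10^(-3) and C = 2.54:
    |e_{n+1}| ≈ 2.54 × (10^(-3))² = 2.54 × 10^(-6)

(a) 2 (quadratic); (b) |e_{n+1}| ≈ 2.540e-06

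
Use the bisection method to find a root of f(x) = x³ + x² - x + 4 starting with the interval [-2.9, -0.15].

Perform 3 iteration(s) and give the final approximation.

f(x) = x³ + x² - x + 4
Initial interval: [-2.9, -0.15]

Iteration 1:
  c_1 = (-2.900000 + (-0.150000))/2 = -1.525000
  f(c_1) = f(-1.525000) = 4.304047
  f(a) × f(c) < 0, new interval: [-2.900000, -1.525000]
Iteration 2:
  c_2 = (-2.900000 + (-1.525000))/2 = -2.212500
  f(c_2) = f(-2.212500) = 0.277123
  f(a) × f(c) < 0, new interval: [-2.900000, -2.212500]
Iteration 3:
  c_3 = (-2.900000 + (-2.212500))/2 = -2.556250
  f(c_3) = f(-2.556250) = -3.612932
  f(a) × f(c) ≥ 0, new interval: [-2.556250, -2.212500]

After 3 iteration(s), the approximation is c_3 = -2.556250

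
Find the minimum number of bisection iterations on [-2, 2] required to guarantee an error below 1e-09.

We need (b-a)/2^n ≤ 1e-09
(2 - (-2))/2^n ≤ 1e-09
4/2^n ≤ 1e-09
2^n ≥ 4000000000
n ≥ log₂(4000000000) = 31.90
n ≥ 32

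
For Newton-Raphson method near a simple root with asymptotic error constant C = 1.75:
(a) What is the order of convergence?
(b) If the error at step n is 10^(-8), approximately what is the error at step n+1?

(a) Newton-Raphson has quadratic (order 2) convergence near simple roots.
    This means |e_{n+1}| ≈ C|e_n|².

(b) With |e_n| = 10^(-8) and C = 1.75:
    |e_{n+1}| ≈ 1.75 × (10^(-8))² = 1.75 × 10^(-16)

(a) 2 (quadratic); (b) |e_{n+1}| ≈ 1.750e-16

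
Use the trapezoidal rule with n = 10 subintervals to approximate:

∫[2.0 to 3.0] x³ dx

f(x) = x³
a = 2.0, b = 3.0, n = 10
h = (b - a)/n = 0.100000

Trapezoidal rule: (h/2)[f(x₀) + 2f(x₁) + 2f(x₂) + ... + f(xₙ)]

x_0 = 2.0000, f(x_0) = 8.000000, coefficient = 1
x_1 = 2.1000, f(x_1) = 9.261000, coefficient = 2
x_2 = 2.2000, f(x_2) = 10.648000, coefficient = 2
x_3 = 2.3000, f(x_3) = 12.167000, coefficient = 2
x_4 = 2.4000, f(x_4) = 13.824000, coefficient = 2
x_5 = 2.5000, f(x_5) = 15.625000, coefficient = 2
x_6 = 2.6000, f(x_6) = 17.576000, coefficient = 2
x_7 = 2.7000, f(x_7) = 19.683000, coefficient = 2
x_8 = 2.8000, f(x_8) = 21.952000, coefficient = 2
x_9 = 2.9000, f(x_9) = 24.389000, coefficient = 2
x_10 = 3.0000, f(x_10) = 27.000000, coefficient = 1

I ≈ (0.100000/2) × 325.250000 = 16.262500
Exact value: 16.250000
Error: 0.012500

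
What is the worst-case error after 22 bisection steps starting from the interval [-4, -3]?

Bisection error bound: |error| ≤ (b-a)/2^n
|error| ≤ (-3 - (-4))/2^22 = 1/2^22
|error| ≤ 0.0000002384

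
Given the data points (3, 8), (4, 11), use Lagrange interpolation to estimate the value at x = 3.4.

Lagrange interpolation formula:
P(x) = Σ yᵢ × Lᵢ(x)
where Lᵢ(x) = Π_{j≠i} (x - xⱼ)/(xᵢ - xⱼ)

L_0(3.4) = (3.4 - 4)/(3 - 4) = 0.600000
L_1(3.4) = (3.4 - 3)/(4 - 3) = 0.400000

P(3.4) = 8×L_0(3.4) + 11×L_1(3.4)
P(3.4) = 9.200000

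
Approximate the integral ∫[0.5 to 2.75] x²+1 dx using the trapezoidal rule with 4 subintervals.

f(x) = x²+1
a = 0.5, b = 2.75, n = 4
h = (b - a)/n = 0.562500

Trapezoidal rule: (h/2)[f(x₀) + 2f(x₁) + 2f(x₂) + ... + f(xₙ)]

x_0 = 0.5000, f(x_0) = 1.250000, coefficient = 1
x_1 = 1.0625, f(x_1) = 2.128906, coefficient = 2
x_2 = 1.6250, f(x_2) = 3.640625, coefficient = 2
x_3 = 2.1875, f(x_3) = 5.785156, coefficient = 2
x_4 = 2.7500, f(x_4) = 8.562500, coefficient = 1

I ≈ (0.562500/2) × 32.921875 = 9.259277
Exact value: 9.140625
Error: 0.118652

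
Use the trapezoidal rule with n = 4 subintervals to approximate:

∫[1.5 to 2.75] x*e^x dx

f(x) = x*e^x
a = 1.5, b = 2.75, n = 4
h = (b - a)/n = 0.312500

Trapezoidal rule: (h/2)[f(x₀) + 2f(x₁) + 2f(x₂) + ... + f(xₙ)]

x_0 = 1.5000, f(x_0) = 6.722534, coefficient = 1
x_1 = 1.8125, f(x_1) = 11.102909, coefficient = 2
x_2 = 2.1250, f(x_2) = 17.792407, coefficient = 2
x_3 = 2.4375, f(x_3) = 27.895710, coefficient = 2
x_4 = 2.7500, f(x_4) = 43.017238, coefficient = 1

I ≈ (0.312500/2) × 163.321823 = 25.519035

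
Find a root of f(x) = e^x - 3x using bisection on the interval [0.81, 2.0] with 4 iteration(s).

f(x) = e^x - 3x
Initial interval: [0.81, 2.0]

Iteration 1:
  c_1 = (0.810000 + 2.000000)/2 = 1.405000
  f(c_1) = f(1.405000) = -0.139473
  f(a) × f(c) ≥ 0, new interval: [1.405000, 2.000000]
Iteration 2:
  c_2 = (1.405000 + 2.000000)/2 = 1.702500
  f(c_2) = f(1.702500) = 0.380149
  f(a) × f(c) < 0, new interval: [1.405000, 1.702500]
Iteration 3:
  c_3 = (1.405000 + 1.702500)/2 = 1.553750
  f(c_3) = f(1.553750) = 0.067921
  f(a) × f(c) < 0, new interval: [1.405000, 1.553750]
Iteration 4:
  c_4 = (1.405000 + 1.553750)/2 = 1.479375
  f(c_4) = f(1.479375) = -0.047924
  f(a) × f(c) ≥ 0, new interval: [1.479375, 1.553750]

After 4 iteration(s), the approximation is c_4 = 1.479375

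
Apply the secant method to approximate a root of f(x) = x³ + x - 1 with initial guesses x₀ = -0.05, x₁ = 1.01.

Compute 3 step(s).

f(x) = x³ + x - 1
x₀ = -0.05, x₁ = 1.01

Secant formula: x_{n+1} = x_n - f(x_n)(x_n - x_{n-1})/(f(x_n) - f(x_{n-1}))

Iteration 1:
  f(-0.050000) = -1.050125
  f(1.010000) = 1.040301
  x_2 = 1.010000 - 1.040301×(1.010000 - (-0.050000))/(1.040301 - (-1.050125))
       = 0.482491
Iteration 2:
  f(1.010000) = 1.040301
  f(0.482491) = -0.405187
  x_3 = 0.482491 - (-0.405187)×(0.482491 - 1.010000)/(-0.405187 - 1.040301)
       = 0.630358
Iteration 3:
  f(0.482491) = -0.405187
  f(0.630358) = -0.119169
  x_4 = 0.630358 - (-0.119169)×(0.630358 - 0.482491)/(-0.119169 - (-0.405187))
       = 0.691966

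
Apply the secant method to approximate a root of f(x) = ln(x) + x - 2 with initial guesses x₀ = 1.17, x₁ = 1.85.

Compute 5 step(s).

f(x) = ln(x) + x - 2
x₀ = 1.17, x₁ = 1.85

Secant formula: x_{n+1} = x_n - f(x_n)(x_n - x_{n-1})/(f(x_n) - f(x_{n-1}))

Iteration 1:
  f(1.170000) = -0.672996
  f(1.850000) = 0.465186
  x_2 = 1.850000 - 0.465186×(1.850000 - 1.170000)/(0.465186 - (-0.672996))
       = 1.572078
Iteration 2:
  f(1.850000) = 0.465186
  f(1.572078) = 0.024476
  x_3 = 1.572078 - 0.024476×(1.572078 - 1.850000)/(0.024476 - 0.465186)
       = 1.556643
Iteration 3:
  f(1.572078) = 0.024476
  f(1.556643) = -0.000826
  x_4 = 1.556643 - (-0.000826)×(1.556643 - 1.572078)/(-0.000826 - 0.024476)
       = 1.557147
Iteration 4:
  f(1.556643) = -0.000826
  f(1.557147) = 0.000002
  x_5 = 1.557147 - 0.000002×(1.557147 - 1.556643)/(0.000002 - (-0.000826))
       = 1.557146
Iteration 5:
  f(1.557147) = 0.000002
  f(1.557146) = 0.000000
  x_6 = 1.557146 - 0.000000×(1.557146 - 1.557147)/(0.000000 - 0.000002)
       = 1.557146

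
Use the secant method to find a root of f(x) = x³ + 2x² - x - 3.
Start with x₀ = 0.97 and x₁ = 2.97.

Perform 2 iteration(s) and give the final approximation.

f(x) = x³ + 2x² - x - 3
x₀ = 0.97, x₁ = 2.97

Secant formula: x_{n+1} = x_n - f(x_n)(x_n - x_{n-1})/(f(x_n) - f(x_{n-1}))

Iteration 1:
  f(0.970000) = -1.175527
  f(2.970000) = 37.869873
  x_2 = 2.970000 - 37.869873×(2.970000 - 0.970000)/(37.869873 - (-1.175527))
       = 1.030213
Iteration 2:
  f(2.970000) = 37.869873
  f(1.030213) = -0.814128
  x_3 = 1.030213 - (-0.814128)×(1.030213 - 2.970000)/(-0.814128 - 37.869873)
       = 1.071037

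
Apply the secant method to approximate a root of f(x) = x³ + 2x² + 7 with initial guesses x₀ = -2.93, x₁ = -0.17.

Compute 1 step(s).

f(x) = x³ + 2x² + 7
x₀ = -2.93, x₁ = -0.17

Secant formula: x_{n+1} = x_n - f(x_n)(x_n - x_{n-1})/(f(x_n) - f(x_{n-1}))

Iteration 1:
  f(-2.930000) = -0.983957
  f(-0.170000) = 7.052887
  x_2 = -0.170000 - 7.052887×(-0.170000 - (-2.930000))/(7.052887 - (-0.983957))
       = -2.592091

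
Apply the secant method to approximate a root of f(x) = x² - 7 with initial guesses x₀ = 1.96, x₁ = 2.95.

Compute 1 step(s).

f(x) = x² - 7
x₀ = 1.96, x₁ = 2.95

Secant formula: x_{n+1} = x_n - f(x_n)(x_n - x_{n-1})/(f(x_n) - f(x_{n-1}))

Iteration 1:
  f(1.960000) = -3.158400
  f(2.950000) = 1.702500
  x_2 = 2.950000 - 1.702500×(2.950000 - 1.960000)/(1.702500 - (-3.158400))
       = 2.603259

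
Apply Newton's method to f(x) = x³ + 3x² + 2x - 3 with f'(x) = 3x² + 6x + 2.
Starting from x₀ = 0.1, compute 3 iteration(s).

f(x) = x³ + 3x² + 2x - 3
f'(x) = 3x² + 6x + 2
x₀ = 0.1

Newton-Raphson formula: x_{n+1} = x_n - f(x_n)/f'(x_n)

Iteration 1:
  f(0.100000) = -2.769000
  f'(0.100000) = 2.630000
  x_1 = 0.100000 - (-2.769000)/2.630000 = 1.152852
Iteration 2:
  f(1.152852) = 4.825122
  f'(1.152852) = 12.904311
  x_2 = 1.152852 - 4.825122/12.904311 = 0.778936
Iteration 3:
  f(0.778936) = 0.850710
  f'(0.778936) = 8.493842
  x_3 = 0.778936 - 0.850710/8.493842 = 0.678780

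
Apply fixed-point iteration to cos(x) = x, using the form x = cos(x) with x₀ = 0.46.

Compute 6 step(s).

Equation: cos(x) = x
Fixed-point form: x = cos(x)
x₀ = 0.46

x_1 = g(0.460000) = 0.896052
x_2 = g(0.896052) = 0.624697
x_3 = g(0.624697) = 0.811140
x_4 = g(0.811140) = 0.688672
x_5 = g(0.688672) = 0.772091
x_6 = g(0.772091) = 0.716454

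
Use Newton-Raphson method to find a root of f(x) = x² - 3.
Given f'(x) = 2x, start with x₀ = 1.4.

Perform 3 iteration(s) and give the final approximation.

f(x) = x² - 3
f'(x) = 2x
x₀ = 1.4

Newton-Raphson formula: x_{n+1} = x_n - f(x_n)/f'(x_n)

Iteration 1:
  f(1.400000) = -1.040000
  f'(1.400000) = 2.800000
  x_1 = 1.400000 - (-1.040000)/2.800000 = 1.771429
Iteration 2:
  f(1.771429) = 0.137959
  f'(1.771429) = 3.542857
  x_2 = 1.771429 - 0.137959/3.542857 = 1.732488
Iteration 3:
  f(1.732488) = 0.001516
  f'(1.732488) = 3.464977
  x_3 = 1.732488 - 0.001516/3.464977 = 1.732051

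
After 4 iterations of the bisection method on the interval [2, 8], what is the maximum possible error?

Bisection error bound: |error| ≤ (b-a)/2^n
|error| ≤ (8 - 2)/2^4 = 6/2^4
|error| ≤ 0.3750000000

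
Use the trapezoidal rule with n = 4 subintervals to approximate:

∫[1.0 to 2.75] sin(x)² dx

f(x) = sin(x)²
a = 1.0, b = 2.75, n = 4
h = (b - a)/n = 0.437500

Trapezoidal rule: (h/2)[f(x₀) + 2f(x₁) + 2f(x₂) + ... + f(xₙ)]

x_0 = 1.0000, f(x_0) = 0.708073, coefficient = 1
x_1 = 1.4375, f(x_1) = 0.982337, coefficient = 2
x_2 = 1.8750, f(x_2) = 0.910280, coefficient = 2
x_3 = 2.3125, f(x_3) = 0.543639, coefficient = 2
x_4 = 2.7500, f(x_4) = 0.145665, coefficient = 1

I ≈ (0.437500/2) × 5.726250 = 1.252617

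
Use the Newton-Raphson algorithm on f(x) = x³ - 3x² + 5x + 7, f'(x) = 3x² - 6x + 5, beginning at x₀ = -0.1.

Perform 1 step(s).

f(x) = x³ - 3x² + 5x + 7
f'(x) = 3x² - 6x + 5
x₀ = -0.1

Newton-Raphson formula: x_{n+1} = x_n - f(x_n)/f'(x_n)

Iteration 1:
  f(-0.100000) = 6.469000
  f'(-0.100000) = 5.630000
  x_1 = -0.100000 - 6.469000/5.630000 = -1.249023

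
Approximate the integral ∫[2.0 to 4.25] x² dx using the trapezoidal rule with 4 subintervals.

f(x) = x²
a = 2.0, b = 4.25, n = 4
h = (b - a)/n = 0.562500

Trapezoidal rule: (h/2)[f(x₀) + 2f(x₁) + 2f(x₂) + ... + f(xₙ)]

x_0 = 2.0000, f(x_0) = 4.000000, coefficient = 1
x_1 = 2.5625, f(x_1) = 6.566406, coefficient = 2
x_2 = 3.1250, f(x_2) = 9.765625, coefficient = 2
x_3 = 3.6875, f(x_3) = 13.597656, coefficient = 2
x_4 = 4.2500, f(x_4) = 18.062500, coefficient = 1

I ≈ (0.562500/2) × 81.921875 = 23.040527
Exact value: 22.921875
Error: 0.118652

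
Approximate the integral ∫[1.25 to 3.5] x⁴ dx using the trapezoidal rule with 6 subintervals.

f(x) = x⁴
a = 1.25, b = 3.5, n = 6
h = (b - a)/n = 0.375000

Trapezoidal rule: (h/2)[f(x₀) + 2f(x₁) + 2f(x₂) + ... + f(xₙ)]

x_0 = 1.2500, f(x_0) = 2.441406, coefficient = 1
x_1 = 1.6250, f(x_1) = 6.972900, coefficient = 2
x_2 = 2.0000, f(x_2) = 16.000000, coefficient = 2
x_3 = 2.3750, f(x_3) = 31.816650, coefficient = 2
x_4 = 2.7500, f(x_4) = 57.191406, coefficient = 2
x_5 = 3.1250, f(x_5) = 95.367432, coefficient = 2
x_6 = 3.5000, f(x_6) = 150.062500, coefficient = 1

I ≈ (0.375000/2) × 567.200684 = 106.350128
Exact value: 104.433398
Error: 1.916730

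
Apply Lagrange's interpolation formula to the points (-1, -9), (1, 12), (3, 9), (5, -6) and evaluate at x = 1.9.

Lagrange interpolation formula:
P(x) = Σ yᵢ × Lᵢ(x)
where Lᵢ(x) = Π_{j≠i} (x - xⱼ)/(xᵢ - xⱼ)

L_0(1.9) = (1.9 - 1)/(-1 - 1) × (1.9 - 3)/(-1 - 3) × (1.9 - 5)/(-1 - 5) = -0.063938
L_1(1.9) = (1.9 - (-1))/(1 - (-1)) × (1.9 - 3)/(1 - 3) × (1.9 - 5)/(1 - 5) = 0.618062
L_2(1.9) = (1.9 - (-1))/(3 - (-1)) × (1.9 - 1)/(3 - 1) × (1.9 - 5)/(3 - 5) = 0.505687
L_3(1.9) = (1.9 - (-1))/(5 - (-1)) × (1.9 - 1)/(5 - 1) × (1.9 - 3)/(5 - 3) = -0.059812

P(1.9) = (-9)×L_0(1.9) + 12×L_1(1.9) + 9×L_2(1.9) + (-6)×L_3(1.9)
P(1.9) = 12.902250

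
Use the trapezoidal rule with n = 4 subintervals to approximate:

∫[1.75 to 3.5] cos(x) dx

f(x) = cos(x)
a = 1.75, b = 3.5, n = 4
h = (b - a)/n = 0.437500

Trapezoidal rule: (h/2)[f(x₀) + 2f(x₁) + 2f(x₂) + ... + f(xₙ)]

x_0 = 1.7500, f(x_0) = -0.178246, coefficient = 1
x_1 = 2.1875, f(x_1) = -0.578349, coefficient = 2
x_2 = 2.6250, f(x_2) = -0.869507, coefficient = 2
x_3 = 3.0625, f(x_3) = -0.996874, coefficient = 2
x_4 = 3.5000, f(x_4) = -0.936457, coefficient = 1

I ≈ (0.437500/2) × -6.004163 = -1.313411
Exact value: -1.334769
Error: 0.021358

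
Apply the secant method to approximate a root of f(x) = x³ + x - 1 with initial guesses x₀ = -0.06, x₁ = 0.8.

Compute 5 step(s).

f(x) = x³ + x - 1
x₀ = -0.06, x₁ = 0.8

Secant formula: x_{n+1} = x_n - f(x_n)(x_n - x_{n-1})/(f(x_n) - f(x_{n-1}))

Iteration 1:
  f(-0.060000) = -1.060216
  f(0.800000) = 0.312000
  x_2 = 0.800000 - 0.312000×(0.800000 - (-0.060000))/(0.312000 - (-1.060216))
       = 0.604462
Iteration 2:
  f(0.800000) = 0.312000
  f(0.604462) = -0.174683
  x_3 = 0.604462 - (-0.174683)×(0.604462 - 0.800000)/(-0.174683 - 0.312000)
       = 0.674646
Iteration 3:
  f(0.604462) = -0.174683
  f(0.674646) = -0.018292
  x_4 = 0.674646 - (-0.018292)×(0.674646 - 0.604462)/(-0.018292 - (-0.174683))
       = 0.682854
Iteration 4:
  f(0.674646) = -0.018292
  f(0.682854) = 0.001263
  x_5 = 0.682854 - 0.001263×(0.682854 - 0.674646)/(0.001263 - (-0.018292))
       = 0.682324
Iteration 5:
  f(0.682854) = 0.001263
  f(0.682324) = -0.000008
  x_6 = 0.682324 - (-0.000008)×(0.682324 - 0.682854)/(-0.000008 - 0.001263)
       = 0.682328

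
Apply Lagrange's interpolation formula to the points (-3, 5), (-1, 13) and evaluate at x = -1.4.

Lagrange interpolation formula:
P(x) = Σ yᵢ × Lᵢ(x)
where Lᵢ(x) = Π_{j≠i} (x - xⱼ)/(xᵢ - xⱼ)

L_0(-1.4) = (-1.4 - (-1))/(-3 - (-1)) = 0.200000
L_1(-1.4) = (-1.4 - (-3))/(-1 - (-3)) = 0.800000

P(-1.4) = 5×L_0(-1.4) + 13×L_1(-1.4)
P(-1.4) = 11.400000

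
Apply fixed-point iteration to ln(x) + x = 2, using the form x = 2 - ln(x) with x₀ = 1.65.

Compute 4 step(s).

Equation: ln(x) + x = 2
Fixed-point form: x = 2 - ln(x)
x₀ = 1.65

x_1 = g(1.650000) = 1.499225
x_2 = g(1.499225) = 1.595052
x_3 = g(1.595052) = 1.533094
x_4 = g(1.533094) = 1.572712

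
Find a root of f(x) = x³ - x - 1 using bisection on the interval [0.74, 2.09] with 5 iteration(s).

f(x) = x³ - x - 1
Initial interval: [0.74, 2.09]

Iteration 1:
  c_1 = (0.740000 + 2.090000)/2 = 1.415000
  f(c_1) = f(1.415000) = 0.418148
  f(a) × f(c) < 0, new interval: [0.740000, 1.415000]
Iteration 2:
  c_2 = (0.740000 + 1.415000)/2 = 1.077500
  f(c_2) = f(1.077500) = -0.826516
  f(a) × f(c) ≥ 0, new interval: [1.077500, 1.415000]
Iteration 3:
  c_3 = (1.077500 + 1.415000)/2 = 1.246250
  f(c_3) = f(1.246250) = -0.310650
  f(a) × f(c) ≥ 0, new interval: [1.246250, 1.415000]
Iteration 4:
  c_4 = (1.246250 + 1.415000)/2 = 1.330625
  f(c_4) = f(1.330625) = 0.025330
  f(a) × f(c) < 0, new interval: [1.246250, 1.330625]
Iteration 5:
  c_5 = (1.246250 + 1.330625)/2 = 1.288438
  f(c_5) = f(1.288438) = -0.149540
  f(a) × f(c) ≥ 0, new interval: [1.288438, 1.330625]

After 5 iteration(s), the approximation is c_5 = 1.288438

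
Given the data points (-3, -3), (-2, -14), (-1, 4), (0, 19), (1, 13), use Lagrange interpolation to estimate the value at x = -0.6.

Lagrange interpolation formula:
P(x) = Σ yᵢ × Lᵢ(x)
where Lᵢ(x) = Π_{j≠i} (x - xⱼ)/(xᵢ - xⱼ)

L_0(-0.6) = (-0.6 - (-2))/(-3 - (-2)) × (-0.6 - (-1))/(-3 - (-1)) × (-0.6 - 0)/(-3 - 0) × (-0.6 - 1)/(-3 - 1) = 0.022400
L_1(-0.6) = (-0.6 - (-3))/(-2 - (-3)) × (-0.6 - (-1))/(-2 - (-1)) × (-0.6 - 0)/(-2 - 0) × (-0.6 - 1)/(-2 - 1) = -0.153600
L_2(-0.6) = (-0.6 - (-3))/(-1 - (-3)) × (-0.6 - (-2))/(-1 - (-2)) × (-0.6 - 0)/(-1 - 0) × (-0.6 - 1)/(-1 - 1) = 0.806400
L_3(-0.6) = (-0.6 - (-3))/(0 - (-3)) × (-0.6 - (-2))/(0 - (-2)) × (-0.6 - (-1))/(0 - (-1)) × (-0.6 - 1)/(0 - 1) = 0.358400
L_4(-0.6) = (-0.6 - (-3))/(1 - (-3)) × (-0.6 - (-2))/(1 - (-2)) × (-0.6 - (-1))/(1 - (-1)) × (-0.6 - 0)/(1 - 0) = -0.033600

P(-0.6) = (-3)×L_0(-0.6) + (-14)×L_1(-0.6) + 4×L_2(-0.6) + 19×L_3(-0.6) + 13×L_4(-0.6)
P(-0.6) = 11.681600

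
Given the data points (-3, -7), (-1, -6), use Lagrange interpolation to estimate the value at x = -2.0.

Lagrange interpolation formula:
P(x) = Σ yᵢ × Lᵢ(x)
where Lᵢ(x) = Π_{j≠i} (x - xⱼ)/(xᵢ - xⱼ)

L_0(-2.0) = (-2.0 - (-1))/(-3 - (-1)) = 0.500000
L_1(-2.0) = (-2.0 - (-3))/(-1 - (-3)) = 0.500000

P(-2.0) = (-7)×L_0(-2.0) + (-6)×L_1(-2.0)
P(-2.0) = -6.500000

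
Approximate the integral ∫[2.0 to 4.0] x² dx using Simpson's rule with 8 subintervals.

f(x) = x²
a = 2.0, b = 4.0, n = 8
h = (b - a)/n = 0.250000

Simpson's rule: (h/3)[f(x₀) + 4f(x₁) + 2f(x₂) + ... + f(xₙ)]

x_0 = 2.0000, f(x_0) = 4.000000, coefficient = 1
x_1 = 2.2500, f(x_1) = 5.062500, coefficient = 4
x_2 = 2.5000, f(x_2) = 6.250000, coefficient = 2
x_3 = 2.7500, f(x_3) = 7.562500, coefficient = 4
x_4 = 3.0000, f(x_4) = 9.000000, coefficient = 2
x_5 = 3.2500, f(x_5) = 10.562500, coefficient = 4
x_6 = 3.5000, f(x_6) = 12.250000, coefficient = 2
x_7 = 3.7500, f(x_7) = 14.062500, coefficient = 4
x_8 = 4.0000, f(x_8) = 16.000000, coefficient = 1

I ≈ (0.250000/3) × 224.000000 = 18.666667
Exact value: 18.666667
Error: 0.000000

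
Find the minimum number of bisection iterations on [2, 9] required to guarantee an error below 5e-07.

We need (b-a)/2^n ≤ 5e-07
(9 - 2)/2^n ≤ 5e-07
7/2^n ≤ 5e-07
2^n ≥ 14000000
n ≥ log₂(14000000) = 23.74
n ≥ 24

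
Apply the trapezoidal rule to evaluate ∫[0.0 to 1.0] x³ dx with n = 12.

f(x) = x³
a = 0.0, b = 1.0, n = 12
h = (b - a)/n = 0.083333

Trapezoidal rule: (h/2)[f(x₀) + 2f(x₁) + 2f(x₂) + ... + f(xₙ)]

x_0 = 0.0000, f(x_0) = 0.000000, coefficient = 1
x_1 = 0.0833, f(x_1) = 0.000579, coefficient = 2
x_2 = 0.1667, f(x_2) = 0.004630, coefficient = 2
x_3 = 0.2500, f(x_3) = 0.015625, coefficient = 2
x_4 = 0.3333, f(x_4) = 0.037037, coefficient = 2
x_5 = 0.4167, f(x_5) = 0.072338, coefficient = 2
x_6 = 0.5000, f(x_6) = 0.125000, coefficient = 2
x_7 = 0.5833, f(x_7) = 0.198495, coefficient = 2
x_8 = 0.6667, f(x_8) = 0.296296, coefficient = 2
x_9 = 0.7500, f(x_9) = 0.421875, coefficient = 2
x_10 = 0.8333, f(x_10) = 0.578704, coefficient = 2
x_11 = 0.9167, f(x_11) = 0.770255, coefficient = 2
x_12 = 1.0000, f(x_12) = 1.000000, coefficient = 1

I ≈ (0.083333/2) × 6.041667 = 0.251736
Exact value: 0.250000
Error: 0.001736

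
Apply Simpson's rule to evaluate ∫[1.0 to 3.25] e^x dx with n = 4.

f(x) = e^x
a = 1.0, b = 3.25, n = 4
h = (b - a)/n = 0.562500

Simpson's rule: (h/3)[f(x₀) + 4f(x₁) + 2f(x₂) + ... + f(xₙ)]

x_0 = 1.0000, f(x_0) = 2.718282, coefficient = 1
x_1 = 1.5625, f(x_1) = 4.770733, coefficient = 4
x_2 = 2.1250, f(x_2) = 8.372897, coefficient = 2
x_3 = 2.6875, f(x_3) = 14.694893, coefficient = 4
x_4 = 3.2500, f(x_4) = 25.790340, coefficient = 1

I ≈ (0.562500/3) × 123.116920 = 23.084423
Exact value: 23.072058
Error: 0.012364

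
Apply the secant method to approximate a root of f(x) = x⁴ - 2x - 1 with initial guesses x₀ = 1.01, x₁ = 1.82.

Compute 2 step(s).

f(x) = x⁴ - 2x - 1
x₀ = 1.01, x₁ = 1.82

Secant formula: x_{n+1} = x_n - f(x_n)(x_n - x_{n-1})/(f(x_n) - f(x_{n-1}))

Iteration 1:
  f(1.010000) = -1.979396
  f(1.820000) = 6.331994
  x_2 = 1.820000 - 6.331994×(1.820000 - 1.010000)/(6.331994 - (-1.979396))
       = 1.202905
Iteration 2:
  f(1.820000) = 6.331994
  f(1.202905) = -1.312056
  x_3 = 1.202905 - (-1.312056)×(1.202905 - 1.820000)/(-1.312056 - 6.331994)
       = 1.308826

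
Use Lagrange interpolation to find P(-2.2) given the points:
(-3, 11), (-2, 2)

Lagrange interpolation formula:
P(x) = Σ yᵢ × Lᵢ(x)
where Lᵢ(x) = Π_{j≠i} (x - xⱼ)/(xᵢ - xⱼ)

L_0(-2.2) = (-2.2 - (-2))/(-3 - (-2)) = 0.200000
L_1(-2.2) = (-2.2 - (-3))/(-2 - (-3)) = 0.800000

P(-2.2) = 11×L_0(-2.2) + 2×L_1(-2.2)
P(-2.2) = 3.800000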